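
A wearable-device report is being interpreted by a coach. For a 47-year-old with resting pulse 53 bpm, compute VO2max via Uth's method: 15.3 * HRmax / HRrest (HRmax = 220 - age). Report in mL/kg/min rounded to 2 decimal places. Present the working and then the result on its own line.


Step 1: HRmax = 220 - 47 = 173 bpm
Step 2: Ratio = 173 / 53 = 3.2642
Step 3: VO2max = 15.3 * 3.2642 = 49.94 mL/kg/min

49.94 mL/kg/min


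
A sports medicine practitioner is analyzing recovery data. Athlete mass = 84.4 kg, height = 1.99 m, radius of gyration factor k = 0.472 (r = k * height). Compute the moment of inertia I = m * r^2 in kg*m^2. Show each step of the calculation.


r = k * height = 0.472 * 1.99 = 0.93928 m
r^2 = 0.93928^2 = 0.882247
I = 84.4 * 0.882247 = 74.462 kg*m^2

74.462 kg*m^2


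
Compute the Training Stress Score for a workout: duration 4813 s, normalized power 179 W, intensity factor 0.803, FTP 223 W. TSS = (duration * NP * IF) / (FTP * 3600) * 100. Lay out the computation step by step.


Product = 4813 * 179 * 0.803 = 691806.181
Base = 223 * 3600 = 802800
TSS = 691806.181 / 802800 * 100 = 86.17

86.17 TSS


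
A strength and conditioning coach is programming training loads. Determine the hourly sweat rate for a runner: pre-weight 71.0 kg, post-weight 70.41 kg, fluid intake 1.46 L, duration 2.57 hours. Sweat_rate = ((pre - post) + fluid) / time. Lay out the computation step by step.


Mass lost = 71.0 - 70.41 = 0.59 kg
Add fluid consumed: 0.59 + 1.46 = 2.05 L total sweat
Sweat rate = 2.05 / 2.57 = 0.798 L/h

0.798 L/h


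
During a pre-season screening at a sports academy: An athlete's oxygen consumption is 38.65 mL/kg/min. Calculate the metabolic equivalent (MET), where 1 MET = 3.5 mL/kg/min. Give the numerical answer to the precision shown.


MET = VO2 / 3.5
= 38.65 / 3.5
= 11.04 METs

11.04 METs


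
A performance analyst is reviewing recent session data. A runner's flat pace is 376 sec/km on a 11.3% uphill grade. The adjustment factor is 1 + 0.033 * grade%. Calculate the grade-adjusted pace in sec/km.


Factor = 1 + 0.033 * 11.3 = 1.3729
Adjusted pace = 376 * 1.3729
= 516.21 sec/km

516.21 s/km


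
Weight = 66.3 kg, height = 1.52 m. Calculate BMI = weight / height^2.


height^2 = 1.52^2 = 2.3104
BMI = 66.3 / 2.3104 = 28.7 kg/m^2

28.7 kg/m^2


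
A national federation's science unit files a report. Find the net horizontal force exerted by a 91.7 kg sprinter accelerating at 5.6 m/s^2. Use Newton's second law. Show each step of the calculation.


Newton's second law: F = m * a
F = 91.7 * 5.6 = 513.52 N

513.52 N


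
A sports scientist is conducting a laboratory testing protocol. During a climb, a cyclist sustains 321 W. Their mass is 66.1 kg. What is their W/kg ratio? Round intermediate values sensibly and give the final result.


Power-to-weight = 321 W / 66.1 kg
= 4.856 W/kg

4.856 W/kg


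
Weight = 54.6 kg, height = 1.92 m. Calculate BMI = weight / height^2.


height^2 = 1.92^2 = 3.6864
BMI = 54.6 / 3.6864 = 14.81 kg/m^2

14.81 kg/m^2


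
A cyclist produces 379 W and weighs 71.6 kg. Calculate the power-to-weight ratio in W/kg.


P/W = power / mass
= 379 / 71.6
= 5.293 W/kg

5.293 W/kg


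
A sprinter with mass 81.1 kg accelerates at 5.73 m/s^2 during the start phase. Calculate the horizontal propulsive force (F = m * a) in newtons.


F = m * a
= 81.1 * 5.73
= 464.7 N

464.7 N


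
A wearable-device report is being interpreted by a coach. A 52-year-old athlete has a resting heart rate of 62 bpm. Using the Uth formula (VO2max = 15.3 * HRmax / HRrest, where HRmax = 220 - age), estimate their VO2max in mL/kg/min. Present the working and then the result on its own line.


HRmax = 220 - 52 = 168 bpm
Ratio = HRmax / HRrest = 168 / 62 = 2.7097
VO2max = 15.3 * 2.7097 = 41.46 mL/kg/min

41.46 mL/kg/min


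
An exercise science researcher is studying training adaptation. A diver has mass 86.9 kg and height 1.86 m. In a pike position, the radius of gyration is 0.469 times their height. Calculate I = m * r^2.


r = 0.469 * 1.86 = 0.87234 m
I = m * r^2 = 86.9 * 0.760977 = 66.129 kg*m^2

66.129 kg*m^2


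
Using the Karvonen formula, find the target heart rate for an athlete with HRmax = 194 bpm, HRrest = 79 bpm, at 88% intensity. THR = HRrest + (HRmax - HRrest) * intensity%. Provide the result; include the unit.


HRR = 194 - 79 = 115
THR = 79 + 115 * 0.88
= 79 + 101.2
= 180.2 bpm

180.2 bpm


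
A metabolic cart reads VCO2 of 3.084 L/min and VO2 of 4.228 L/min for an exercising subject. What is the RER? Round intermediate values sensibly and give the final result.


RER = VCO2 / VO2 = 3.084 / 4.228 = 0.7294

0.7294


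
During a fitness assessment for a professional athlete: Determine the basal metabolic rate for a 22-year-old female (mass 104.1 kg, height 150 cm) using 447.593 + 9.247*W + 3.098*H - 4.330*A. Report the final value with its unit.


BMR = 447.593 + 9.247*104.1 + 3.098*150 - 4.330*22
= 1779.65 kcal/day

1779.65 kcal/day


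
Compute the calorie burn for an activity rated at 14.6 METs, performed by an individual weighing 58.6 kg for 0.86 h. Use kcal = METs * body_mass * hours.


Product of METs and mass = 14.6 * 58.6 = 855.56
Total kcal = 855.56 * 0.86 = 735.78 kcal

735.78 kcal


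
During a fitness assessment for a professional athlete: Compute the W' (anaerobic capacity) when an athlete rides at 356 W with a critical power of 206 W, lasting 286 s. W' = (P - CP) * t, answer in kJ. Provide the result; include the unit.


Above-CP power = 150 W
Duration = 286 s
W' = 150 * 286 = 42900 J
Convert: 42900 / 1000 = 42.9 kJ

42.9 kJ


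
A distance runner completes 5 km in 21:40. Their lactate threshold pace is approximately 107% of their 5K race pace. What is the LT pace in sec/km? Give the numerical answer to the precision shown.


Convert to seconds: 21 min 40 s = 1300 s
Pace per km = 1300 / 5 = 260.0 s/km
LT pace = 260.0 * 1.07 = 278.2 s/km

278.2 s/km


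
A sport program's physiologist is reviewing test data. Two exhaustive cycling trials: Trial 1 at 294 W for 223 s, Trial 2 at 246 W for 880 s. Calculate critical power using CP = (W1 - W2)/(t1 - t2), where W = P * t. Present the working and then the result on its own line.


W1 = 294 * 223 = 65562 J
W2 = 246 * 880 = 216480 J
CP = (65562 - 216480) / (223 - 880)
= -150918 / -657
= 229.71 W

229.71 W


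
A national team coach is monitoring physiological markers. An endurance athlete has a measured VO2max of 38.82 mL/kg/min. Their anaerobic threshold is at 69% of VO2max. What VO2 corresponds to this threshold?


Anaerobic threshold VO2 = VO2max * 69%
= 38.82 * 0.69
= 26.79 mL/kg/min

26.79 mL/kg/min


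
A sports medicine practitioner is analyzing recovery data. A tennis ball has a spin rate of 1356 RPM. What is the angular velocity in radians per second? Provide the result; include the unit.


Convert RPM to rad/s: multiply by 2*pi and divide by 60
omega = 1356 * 2 * pi / 60
= 142.0 rad/s

142.0 rad/s


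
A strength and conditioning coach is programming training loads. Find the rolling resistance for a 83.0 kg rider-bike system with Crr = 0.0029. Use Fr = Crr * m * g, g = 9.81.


m * g = 83.0 * 9.81 = 814.23 N
Fr = 0.0029 * 814.23 = 2.361 N

2.361 N


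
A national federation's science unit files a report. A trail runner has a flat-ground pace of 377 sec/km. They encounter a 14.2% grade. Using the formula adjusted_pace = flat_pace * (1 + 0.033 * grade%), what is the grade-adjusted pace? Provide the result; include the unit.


Grade factor = 1 + 0.033 * 14.2 = 1.4686
Adjusted = 377 * 1.4686 = 553.66 sec/km

553.66 s/km


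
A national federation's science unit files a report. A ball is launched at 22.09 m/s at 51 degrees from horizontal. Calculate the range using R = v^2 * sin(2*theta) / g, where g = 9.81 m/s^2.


sin(2 * 51) = sin(102) = 0.978148
v^2 = 22.09^2 = 487.9681
R = 487.9681 * 0.978148 / 9.81
= 48.655 m

48.655 m


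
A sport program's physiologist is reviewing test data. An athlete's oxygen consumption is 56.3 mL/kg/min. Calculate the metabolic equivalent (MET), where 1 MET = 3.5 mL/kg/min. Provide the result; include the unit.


MET = VO2 / 3.5
= 56.3 / 3.5
= 16.09 METs

16.09 METs


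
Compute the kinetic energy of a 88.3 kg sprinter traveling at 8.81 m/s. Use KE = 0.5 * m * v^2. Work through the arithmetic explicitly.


Velocity squared = 77.6161
KE = 0.5 * 88.3 * 77.6161 = 3426.75 J

3426.75 J


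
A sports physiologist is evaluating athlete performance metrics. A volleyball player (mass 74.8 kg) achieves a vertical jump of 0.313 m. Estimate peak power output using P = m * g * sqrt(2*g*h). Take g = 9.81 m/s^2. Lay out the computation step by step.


2 * g * h = 2 * 9.81 * 0.313 = 6.14106
sqrt(6.14106) = 2.478116 m/s
P = 74.8 * 9.81 * 2.478116 = 1818.41 W

1818.41 W


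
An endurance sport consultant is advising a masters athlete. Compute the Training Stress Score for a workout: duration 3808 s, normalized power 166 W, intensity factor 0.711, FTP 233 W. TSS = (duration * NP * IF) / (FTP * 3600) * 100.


Product = 3808 * 166 * 0.711 = 449443.008
Base = 233 * 3600 = 838800
TSS = 449443.008 / 838800 * 100 = 53.58

53.58 TSS


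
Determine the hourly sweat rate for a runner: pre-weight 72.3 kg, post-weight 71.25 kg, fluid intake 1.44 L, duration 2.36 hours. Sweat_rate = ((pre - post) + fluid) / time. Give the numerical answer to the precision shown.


Mass lost = 72.3 - 71.25 = 1.05 kg
Add fluid consumed: 1.05 + 1.44 = 2.49 L total sweat
Sweat rate = 2.49 / 2.36 = 1.055 L/h

1.055 L/h


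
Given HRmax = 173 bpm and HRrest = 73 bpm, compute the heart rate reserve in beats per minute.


Heart rate reserve = maximum HR minus resting HR
HRR = 173 - 73 = 100 bpm

100 bpm


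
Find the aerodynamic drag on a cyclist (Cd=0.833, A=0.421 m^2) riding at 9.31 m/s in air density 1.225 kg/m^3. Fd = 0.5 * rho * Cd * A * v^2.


Fd = 0.5 * 1.225 * 0.833 * 0.421 * 9.31^2
= 0.5 * 1.225 * 0.833 * 0.421 * 86.6761
= 18.618 N

18.618 N


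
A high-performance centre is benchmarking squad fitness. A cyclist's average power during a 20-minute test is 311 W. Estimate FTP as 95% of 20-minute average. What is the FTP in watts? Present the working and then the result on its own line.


FTP = 20-min power * 0.95
= 311 * 0.95
= 295.45 W

295.45 W


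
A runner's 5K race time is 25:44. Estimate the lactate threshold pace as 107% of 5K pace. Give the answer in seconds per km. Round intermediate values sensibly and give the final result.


Total race time = 25*60 + 44 = 1544 seconds
5K pace = 1544 / 5 = 308.8 sec/km
LT pace = 308.8 * 1.07 = 330.42 sec/km

330.42 s/km


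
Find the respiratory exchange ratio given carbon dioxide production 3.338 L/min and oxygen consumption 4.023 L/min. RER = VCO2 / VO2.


VCO2 = 3.338 L/min
VO2 = 4.023 L/min
RER = 3.338 / 4.023 = 0.8297

0.8297


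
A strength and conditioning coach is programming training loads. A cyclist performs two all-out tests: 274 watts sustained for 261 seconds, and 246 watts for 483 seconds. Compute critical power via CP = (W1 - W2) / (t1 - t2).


W1 = P1 * t1 = 274 * 261 = 71514 J
W2 = P2 * t2 = 246 * 483 = 118818 J
CP = (71514 - 118818) / (261 - 483)
= 213.08 W

213.08 W


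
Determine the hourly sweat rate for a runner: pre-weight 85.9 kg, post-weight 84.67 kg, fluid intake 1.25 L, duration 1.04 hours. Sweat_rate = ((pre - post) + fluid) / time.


Mass lost = 85.9 - 84.67 = 1.23 kg
Add fluid consumed: 1.23 + 1.25 = 2.48 L total sweat
Sweat rate = 2.48 / 1.04 = 2.385 L/h

2.385 L/h


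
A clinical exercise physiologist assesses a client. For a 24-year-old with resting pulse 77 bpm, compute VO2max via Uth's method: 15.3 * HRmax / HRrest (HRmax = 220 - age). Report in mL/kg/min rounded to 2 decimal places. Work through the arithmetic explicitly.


Step 1: HRmax = 220 - 24 = 196 bpm
Step 2: Ratio = 196 / 77 = 2.5455
Step 3: VO2max = 15.3 * 2.5455 = 38.95 mL/kg/min

38.95 mL/kg/min


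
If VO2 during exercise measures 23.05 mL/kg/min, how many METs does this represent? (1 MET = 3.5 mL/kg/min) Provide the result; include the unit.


METs = VO2 / 3.5 = 23.05 / 3.5 = 6.59

6.59 METs


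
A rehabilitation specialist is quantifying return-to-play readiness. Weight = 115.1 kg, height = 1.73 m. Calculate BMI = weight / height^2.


height^2 = 1.73^2 = 2.9929
BMI = 115.1 / 2.9929 = 38.46 kg/m^2

38.46 kg/m^2


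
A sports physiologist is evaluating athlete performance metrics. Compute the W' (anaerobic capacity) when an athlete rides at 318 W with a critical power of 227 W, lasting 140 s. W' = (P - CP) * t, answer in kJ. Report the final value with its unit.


Above-CP power = 91 W
Duration = 140 s
W' = 91 * 140 = 12740 J
Convert: 12740 / 1000 = 12.74 kJ

12.74 kJ


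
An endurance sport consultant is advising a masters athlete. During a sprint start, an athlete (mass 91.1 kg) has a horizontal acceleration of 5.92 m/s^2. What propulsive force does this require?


Propulsive force = mass * acceleration
= 91.1 kg * 5.92 m/s^2
= 539.31 N

539.31 N


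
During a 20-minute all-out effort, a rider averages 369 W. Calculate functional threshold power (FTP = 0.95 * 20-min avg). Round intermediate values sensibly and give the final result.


FTP = 0.95 * 369
= 350.55 W

350.55 W


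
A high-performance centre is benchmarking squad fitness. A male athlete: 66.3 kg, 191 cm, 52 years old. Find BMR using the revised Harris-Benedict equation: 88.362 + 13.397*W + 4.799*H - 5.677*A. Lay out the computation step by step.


Intercept = 88.362
Weight contribution = 13.397 * 66.3 = 888.2211
Height contribution = 4.799 * 191 = 916.609
Age contribution = 5.677 * 52 = 295.204
BMR = 88.362 + 888.2211 + 916.609 - 295.204
= 1597.99 kcal/day

1597.99 kcal/day


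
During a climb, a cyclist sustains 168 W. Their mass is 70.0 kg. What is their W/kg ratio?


Power-to-weight = 168 W / 70.0 kg
= 2.4 W/kg

2.4 W/kg


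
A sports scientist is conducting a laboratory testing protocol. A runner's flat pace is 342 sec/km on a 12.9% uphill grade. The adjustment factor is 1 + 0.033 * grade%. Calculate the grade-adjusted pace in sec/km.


Factor = 1 + 0.033 * 12.9 = 1.4257
Adjusted pace = 342 * 1.4257
= 487.59 sec/km

487.59 s/km


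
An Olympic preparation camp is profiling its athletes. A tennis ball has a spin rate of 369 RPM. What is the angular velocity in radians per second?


Convert RPM to rad/s: multiply by 2*pi and divide by 60
omega = 369 * 2 * pi / 60
= 38.642 rad/s

38.642 rad/s


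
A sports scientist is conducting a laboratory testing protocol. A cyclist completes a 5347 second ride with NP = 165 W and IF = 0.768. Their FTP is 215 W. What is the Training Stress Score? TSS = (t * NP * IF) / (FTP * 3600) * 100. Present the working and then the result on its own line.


t * NP * IF = 5347 * 165 * 0.768 = 677571.84
FTP * 3600 = 774000
TSS = (677571.84 / 774000) * 100 = 87.54

87.54 TSS


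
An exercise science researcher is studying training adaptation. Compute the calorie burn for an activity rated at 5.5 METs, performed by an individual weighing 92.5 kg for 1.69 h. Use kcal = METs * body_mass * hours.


Product of METs and mass = 5.5 * 92.5 = 508.75
Total kcal = 508.75 * 1.69 = 859.79 kcal

859.79 kcal


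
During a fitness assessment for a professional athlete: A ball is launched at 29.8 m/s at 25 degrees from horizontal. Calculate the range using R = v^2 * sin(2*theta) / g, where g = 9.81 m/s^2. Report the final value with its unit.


sin(2 * 25) = sin(50) = 0.766044
v^2 = 29.8^2 = 888.04
R = 888.04 * 0.766044 / 9.81
= 69.345 m

69.345 m


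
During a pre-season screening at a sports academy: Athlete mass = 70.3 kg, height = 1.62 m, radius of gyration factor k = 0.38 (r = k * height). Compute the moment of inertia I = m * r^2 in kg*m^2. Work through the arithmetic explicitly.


r = k * height = 0.38 * 1.62 = 0.6156 m
r^2 = 0.6156^2 = 0.378963
I = 70.3 * 0.378963 = 26.641 kg*m^2

26.641 kg*m^2


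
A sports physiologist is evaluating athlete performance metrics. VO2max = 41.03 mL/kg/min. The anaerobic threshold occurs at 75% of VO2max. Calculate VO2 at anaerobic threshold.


AT fraction = 75 / 100 = 0.75
AT VO2 = 41.03 * 0.75
= 30.77 mL/kg/min

30.77 mL/kg/min


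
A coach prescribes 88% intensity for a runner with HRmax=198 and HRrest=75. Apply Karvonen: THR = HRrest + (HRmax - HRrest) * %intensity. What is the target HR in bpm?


Heart rate reserve = 198 - 75 = 123
Intensity fraction = 88 / 100 = 0.88
THR = 75 + 123 * 0.88 = 183.24 bpm

183.24 bpm


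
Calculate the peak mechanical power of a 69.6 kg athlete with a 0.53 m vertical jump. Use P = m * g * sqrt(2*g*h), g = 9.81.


First, sqrt(2gh) = sqrt(2 * 9.81 * 0.53)
= sqrt(10.3986) = 3.224686 m/s
Power = 69.6 * 9.81 * 3.224686 = 2201.74 W

2201.74 W


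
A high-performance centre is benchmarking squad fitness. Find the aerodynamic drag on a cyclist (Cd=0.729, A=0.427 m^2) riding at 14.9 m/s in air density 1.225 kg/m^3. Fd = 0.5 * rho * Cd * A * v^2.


Fd = 0.5 * 1.225 * 0.729 * 0.427 * 14.9^2
= 0.5 * 1.225 * 0.729 * 0.427 * 222.01
= 42.329 N

42.329 N


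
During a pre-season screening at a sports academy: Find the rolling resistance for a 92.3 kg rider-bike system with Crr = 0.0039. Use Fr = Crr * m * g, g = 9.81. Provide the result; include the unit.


m * g = 92.3 * 9.81 = 905.463 N
Fr = 0.0039 * 905.463 = 3.531 N

3.531 N


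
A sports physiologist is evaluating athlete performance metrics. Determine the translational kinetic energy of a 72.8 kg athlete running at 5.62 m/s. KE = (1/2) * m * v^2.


KE = 0.5 * m * v^2
= 0.5 * 72.8 * 5.62^2
= 0.5 * 72.8 * 31.5844
= 1149.67 J

1149.67 J


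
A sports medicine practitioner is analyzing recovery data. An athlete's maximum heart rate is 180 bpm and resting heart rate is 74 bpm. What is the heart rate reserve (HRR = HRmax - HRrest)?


HRR = HRmax - HRrest
= 180 - 74
= 106 bpm

106 bpm


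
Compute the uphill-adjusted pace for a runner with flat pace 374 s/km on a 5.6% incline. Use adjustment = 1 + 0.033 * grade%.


Adjustment factor = 1 + 0.033 * 5.6 = 1.1848
Grade-adjusted pace = 374 * 1.1848 = 443.12 s/km

443.12 s/km


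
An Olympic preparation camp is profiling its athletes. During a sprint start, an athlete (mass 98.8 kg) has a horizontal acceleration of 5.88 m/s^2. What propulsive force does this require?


Propulsive force = mass * acceleration
= 98.8 kg * 5.88 m/s^2
= 580.94 N

580.94 N


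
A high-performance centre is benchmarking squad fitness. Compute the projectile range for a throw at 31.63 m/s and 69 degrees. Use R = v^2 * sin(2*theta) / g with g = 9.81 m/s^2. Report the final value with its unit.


Two times the angle = 138 degrees
sin(138) = 0.669131
R = 1000.4569 * 0.669131 / 9.81 = 68.24 m

68.24 m


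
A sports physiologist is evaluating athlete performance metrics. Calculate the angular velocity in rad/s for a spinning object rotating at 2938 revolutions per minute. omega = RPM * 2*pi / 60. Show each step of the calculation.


omega = RPM * 2*pi / 60
= 2938 * 6.28318531 / 60
= 307.667 rad/s

307.667 rad/s


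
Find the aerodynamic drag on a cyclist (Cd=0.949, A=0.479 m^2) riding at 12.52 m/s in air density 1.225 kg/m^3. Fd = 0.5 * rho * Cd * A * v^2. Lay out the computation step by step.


Fd = 0.5 * 1.225 * 0.949 * 0.479 * 12.52^2
= 0.5 * 1.225 * 0.949 * 0.479 * 156.7504
= 43.643 N

43.643 N


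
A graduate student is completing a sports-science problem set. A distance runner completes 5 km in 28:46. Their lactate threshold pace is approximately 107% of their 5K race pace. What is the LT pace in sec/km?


Convert to seconds: 28 min 46 s = 1726 s
Pace per km = 1726 / 5 = 345.2 s/km
LT pace = 345.2 * 1.07 = 369.36 s/km

369.36 s/km


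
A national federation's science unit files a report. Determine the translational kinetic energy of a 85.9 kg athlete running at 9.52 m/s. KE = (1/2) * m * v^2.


KE = 0.5 * m * v^2
= 0.5 * 85.9 * 9.52^2
= 0.5 * 85.9 * 90.6304
= 3892.58 J

3892.58 J


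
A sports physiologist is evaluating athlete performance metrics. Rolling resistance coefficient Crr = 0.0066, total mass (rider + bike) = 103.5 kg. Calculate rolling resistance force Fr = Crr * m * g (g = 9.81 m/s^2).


Fr = Crr * m * g
= 0.0066 * 103.5 * 9.81
= 6.701 N

6.701 N


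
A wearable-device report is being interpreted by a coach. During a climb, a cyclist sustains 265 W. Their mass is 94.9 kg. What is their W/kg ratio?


Power-to-weight = 265 W / 94.9 kg
= 2.792 W/kg

2.792 W/kg


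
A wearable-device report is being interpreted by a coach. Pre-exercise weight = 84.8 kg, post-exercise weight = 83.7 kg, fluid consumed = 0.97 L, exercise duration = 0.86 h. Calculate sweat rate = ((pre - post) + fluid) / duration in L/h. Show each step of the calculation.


Weight loss = 84.8 - 83.7 = 1.1 kg (approx L)
Total sweat = 1.1 + 0.97 = 2.07 L
Sweat rate = 2.07 / 0.86 = 2.407 L/h

2.407 L/h


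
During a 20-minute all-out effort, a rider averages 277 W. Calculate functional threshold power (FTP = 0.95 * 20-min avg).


FTP = 0.95 * 277
= 263.15 W

263.15 W


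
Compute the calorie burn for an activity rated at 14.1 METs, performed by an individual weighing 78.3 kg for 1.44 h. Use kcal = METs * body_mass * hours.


Product of METs and mass = 14.1 * 78.3 = 1104.03
Total kcal = 1104.03 * 1.44 = 1589.8 kcal

1589.8 kcal


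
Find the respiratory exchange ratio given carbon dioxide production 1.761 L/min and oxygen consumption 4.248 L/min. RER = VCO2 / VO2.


VCO2 = 1.761 L/min
VO2 = 4.248 L/min
RER = 1.761 / 4.248 = 0.4145

0.4145


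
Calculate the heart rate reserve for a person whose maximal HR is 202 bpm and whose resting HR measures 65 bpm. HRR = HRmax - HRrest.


HRmax = 202 bpm
HRrest = 65 bpm
HRR = 202 - 65 = 137 bpm

137 bpm


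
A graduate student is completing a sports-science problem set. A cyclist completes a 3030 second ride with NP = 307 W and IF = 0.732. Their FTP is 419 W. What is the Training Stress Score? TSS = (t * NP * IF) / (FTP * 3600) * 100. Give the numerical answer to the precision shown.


t * NP * IF = 3030 * 307 * 0.732 = 680913.72
FTP * 3600 = 1508400
TSS = (680913.72 / 1508400) * 100 = 45.14

45.14 TSS


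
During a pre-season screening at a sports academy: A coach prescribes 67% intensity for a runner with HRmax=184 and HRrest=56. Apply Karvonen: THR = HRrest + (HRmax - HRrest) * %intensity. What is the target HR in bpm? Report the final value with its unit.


Heart rate reserve = 184 - 56 = 128
Intensity fraction = 67 / 100 = 0.67
THR = 56 + 128 * 0.67 = 141.76 bpm

141.76 bpm


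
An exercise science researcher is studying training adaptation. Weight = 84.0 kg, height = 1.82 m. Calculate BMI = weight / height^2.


height^2 = 1.82^2 = 3.3124
BMI = 84.0 / 3.3124 = 25.36 kg/m^2

25.36 kg/m^2


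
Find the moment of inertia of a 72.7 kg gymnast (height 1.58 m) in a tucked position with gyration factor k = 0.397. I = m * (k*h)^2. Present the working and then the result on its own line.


Radius of gyration = 0.397 * 1.58 = 0.62726 m
I = 72.7 * 0.62726^2
= 72.7 * 0.393455
= 28.604 kg*m^2

28.604 kg*m^2


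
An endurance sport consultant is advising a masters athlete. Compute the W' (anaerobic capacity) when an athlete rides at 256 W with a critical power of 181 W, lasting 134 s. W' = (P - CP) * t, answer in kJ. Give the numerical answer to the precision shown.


Above-CP power = 75 W
Duration = 134 s
W' = 75 * 134 = 10050 J
Convert: 10050 / 1000 = 10.05 kJ

10.05 kJ


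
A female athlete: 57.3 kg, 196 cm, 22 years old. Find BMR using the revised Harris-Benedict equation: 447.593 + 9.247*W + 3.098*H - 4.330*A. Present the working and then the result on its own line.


Intercept = 447.593
Weight contribution = 9.247 * 57.3 = 529.8531
Height contribution = 3.098 * 196 = 607.208
Age contribution = 4.33 * 22 = 95.26
BMR = 447.593 + 529.8531 + 607.208 - 95.26
= 1489.39 kcal/day

1489.39 kcal/day


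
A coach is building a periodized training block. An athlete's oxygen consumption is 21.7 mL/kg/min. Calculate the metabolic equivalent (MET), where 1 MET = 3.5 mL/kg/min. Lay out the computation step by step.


MET = VO2 / 3.5
= 21.7 / 3.5
= 6.2 METs

6.2 METs


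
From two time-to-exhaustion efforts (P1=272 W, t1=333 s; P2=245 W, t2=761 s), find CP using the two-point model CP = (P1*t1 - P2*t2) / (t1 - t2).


Work in trial 1 = 90576 J
Work in trial 2 = 186445 J
Delta work = -95869 J
Delta time = -428 s
CP = -95869 / -428 = 223.99 W

223.99 W


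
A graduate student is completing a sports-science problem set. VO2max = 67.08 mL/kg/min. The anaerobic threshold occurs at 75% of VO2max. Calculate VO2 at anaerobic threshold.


AT fraction = 75 / 100 = 0.75
AT VO2 = 67.08 * 0.75
= 50.31 mL/kg/min

50.31 mL/kg/min


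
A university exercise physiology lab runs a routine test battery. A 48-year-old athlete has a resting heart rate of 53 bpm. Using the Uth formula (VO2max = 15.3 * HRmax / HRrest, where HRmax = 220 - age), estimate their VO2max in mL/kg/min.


HRmax = 220 - 48 = 172 bpm
Ratio = HRmax / HRrest = 172 / 53 = 3.2453
VO2max = 15.3 * 3.2453 = 49.65 mL/kg/min

49.65 mL/kg/min


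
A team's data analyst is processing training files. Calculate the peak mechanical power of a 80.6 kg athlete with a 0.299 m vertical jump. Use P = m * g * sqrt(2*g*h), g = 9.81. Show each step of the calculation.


First, sqrt(2gh) = sqrt(2 * 9.81 * 0.299)
= sqrt(5.86638) = 2.422061 m/s
Power = 80.6 * 9.81 * 2.422061 = 1915.09 W

1915.09 W


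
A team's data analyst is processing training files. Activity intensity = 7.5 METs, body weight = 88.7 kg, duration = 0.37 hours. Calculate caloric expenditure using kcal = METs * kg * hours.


kcal = 7.5 * 88.7 * 0.37
= 665.25 * 0.37
= 246.14 kcal

246.14 kcal


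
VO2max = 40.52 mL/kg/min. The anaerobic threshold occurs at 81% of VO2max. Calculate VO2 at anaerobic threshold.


AT fraction = 81 / 100 = 0.81
AT VO2 = 40.52 * 0.81
= 32.82 mL/kg/min

32.82 mL/kg/min


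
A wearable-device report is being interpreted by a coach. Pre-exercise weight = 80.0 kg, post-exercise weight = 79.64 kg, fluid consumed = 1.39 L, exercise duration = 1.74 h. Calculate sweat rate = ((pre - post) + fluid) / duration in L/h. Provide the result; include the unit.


Weight loss = 80.0 - 79.64 = 0.36 kg (approx L)
Total sweat = 0.36 + 1.39 = 1.75 L
Sweat rate = 1.75 / 1.74 = 1.006 L/h

1.006 L/h


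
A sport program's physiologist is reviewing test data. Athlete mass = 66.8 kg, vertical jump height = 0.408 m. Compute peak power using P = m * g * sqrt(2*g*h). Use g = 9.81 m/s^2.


sqrt(2 * 9.81 * 0.408) = sqrt(8.00496) = 2.829304 m/s
P = 66.8 * 9.81 * 2.829304
= 1854.07 W

1854.07 W


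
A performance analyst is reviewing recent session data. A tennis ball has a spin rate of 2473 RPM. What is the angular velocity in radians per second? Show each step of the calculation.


Convert RPM to rad/s: multiply by 2*pi and divide by 60
omega = 2473 * 2 * pi / 60
= 258.972 rad/s

258.972 rad/s


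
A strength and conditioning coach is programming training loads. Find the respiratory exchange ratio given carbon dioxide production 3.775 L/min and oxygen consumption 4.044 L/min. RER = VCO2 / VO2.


VCO2 = 3.775 L/min
VO2 = 4.044 L/min
RER = 3.775 / 4.044 = 0.9335

0.9335


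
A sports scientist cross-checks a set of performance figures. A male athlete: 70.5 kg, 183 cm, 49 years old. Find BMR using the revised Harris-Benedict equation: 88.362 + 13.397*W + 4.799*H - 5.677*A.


Intercept = 88.362
Weight contribution = 13.397 * 70.5 = 944.4885
Height contribution = 4.799 * 183 = 878.217
Age contribution = 5.677 * 49 = 278.173
BMR = 88.362 + 944.4885 + 878.217 - 278.173
= 1632.89 kcal/day

1632.89 kcal/day


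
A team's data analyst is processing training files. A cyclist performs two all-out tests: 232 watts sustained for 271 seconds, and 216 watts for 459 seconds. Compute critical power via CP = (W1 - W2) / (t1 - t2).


W1 = P1 * t1 = 232 * 271 = 62872 J
W2 = P2 * t2 = 216 * 459 = 99144 J
CP = (62872 - 99144) / (271 - 459)
= 192.94 W

192.94 W


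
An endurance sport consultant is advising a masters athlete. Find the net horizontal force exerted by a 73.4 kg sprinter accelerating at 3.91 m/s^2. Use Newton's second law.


Newton's second law: F = m * a
F = 73.4 * 3.91 = 286.99 N

286.99 N


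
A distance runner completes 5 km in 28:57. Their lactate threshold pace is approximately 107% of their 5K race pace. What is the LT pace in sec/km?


Convert to seconds: 28 min 57 s = 1737 s
Pace per km = 1737 / 5 = 347.4 s/km
LT pace = 347.4 * 1.07 = 371.72 s/km

371.72 s/km


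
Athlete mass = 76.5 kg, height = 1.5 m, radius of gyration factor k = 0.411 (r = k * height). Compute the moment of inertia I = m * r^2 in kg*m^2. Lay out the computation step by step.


r = k * height = 0.411 * 1.5 = 0.6165 m
r^2 = 0.6165^2 = 0.380072
I = 76.5 * 0.380072 = 29.076 kg*m^2

29.076 kg*m^2


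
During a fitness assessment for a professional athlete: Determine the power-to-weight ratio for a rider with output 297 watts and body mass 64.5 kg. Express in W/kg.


P/W = 297 / 64.5 = 4.605 W/kg

4.605 W/kg


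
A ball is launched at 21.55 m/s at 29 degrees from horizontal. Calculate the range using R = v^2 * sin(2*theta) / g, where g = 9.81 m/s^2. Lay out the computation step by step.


sin(2 * 29) = sin(58) = 0.848048
v^2 = 21.55^2 = 464.4025
R = 464.4025 * 0.848048 / 9.81
= 40.146 m

40.146 m


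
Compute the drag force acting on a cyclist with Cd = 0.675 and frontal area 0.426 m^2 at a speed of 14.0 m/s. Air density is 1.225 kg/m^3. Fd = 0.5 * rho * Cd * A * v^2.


Step 1: v^2 = 196.0
Step 2: Fd = 0.5 * 1.225 * 0.675 * 0.426 * 196.0
= 34.52 N

34.52 N


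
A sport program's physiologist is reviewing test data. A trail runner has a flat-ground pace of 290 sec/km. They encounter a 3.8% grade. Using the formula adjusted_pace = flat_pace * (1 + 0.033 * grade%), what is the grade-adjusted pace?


Grade factor = 1 + 0.033 * 3.8 = 1.1254
Adjusted = 290 * 1.1254 = 326.37 sec/km

326.37 s/km


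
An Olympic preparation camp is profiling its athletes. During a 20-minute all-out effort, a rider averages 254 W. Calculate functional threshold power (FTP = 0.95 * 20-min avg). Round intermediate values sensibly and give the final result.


FTP = 0.95 * 254
= 241.3 W

241.3 W


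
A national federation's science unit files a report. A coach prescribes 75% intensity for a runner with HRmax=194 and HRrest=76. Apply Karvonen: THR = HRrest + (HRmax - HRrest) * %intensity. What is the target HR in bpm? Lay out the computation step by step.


Heart rate reserve = 194 - 76 = 118
Intensity fraction = 75 / 100 = 0.75
THR = 76 + 118 * 0.75 = 164.5 bpm

164.5 bpm


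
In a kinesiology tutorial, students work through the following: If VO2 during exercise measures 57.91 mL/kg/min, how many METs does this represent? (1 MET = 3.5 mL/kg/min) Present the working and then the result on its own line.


METs = VO2 / 3.5 = 57.91 / 3.5 = 16.55

16.55 METs


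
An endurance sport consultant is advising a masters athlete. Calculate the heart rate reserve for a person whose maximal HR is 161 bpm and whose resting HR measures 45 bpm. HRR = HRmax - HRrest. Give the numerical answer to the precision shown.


HRmax = 161 bpm
HRrest = 45 bpm
HRR = 161 - 45 = 116 bpm

116 bpm


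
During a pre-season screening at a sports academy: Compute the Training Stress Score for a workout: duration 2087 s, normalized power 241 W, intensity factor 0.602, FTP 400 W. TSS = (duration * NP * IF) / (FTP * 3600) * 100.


Product = 2087 * 241 * 0.602 = 302786.134
Base = 400 * 3600 = 1440000
TSS = 302786.134 / 1440000 * 100 = 21.03

21.03 TSS


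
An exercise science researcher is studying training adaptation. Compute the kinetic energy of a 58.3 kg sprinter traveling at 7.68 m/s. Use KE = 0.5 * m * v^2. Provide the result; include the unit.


Velocity squared = 58.9824
KE = 0.5 * 58.3 * 58.9824 = 1719.34 J

1719.34 J


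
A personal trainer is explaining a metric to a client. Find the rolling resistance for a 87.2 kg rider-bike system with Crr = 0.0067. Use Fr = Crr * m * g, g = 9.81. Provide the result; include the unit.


m * g = 87.2 * 9.81 = 855.432 N
Fr = 0.0067 * 855.432 = 5.731 N

5.731 N


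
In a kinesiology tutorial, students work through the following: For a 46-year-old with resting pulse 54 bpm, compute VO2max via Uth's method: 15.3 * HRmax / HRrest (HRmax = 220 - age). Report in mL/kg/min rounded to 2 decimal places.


Step 1: HRmax = 220 - 46 = 174 bpm
Step 2: Ratio = 174 / 54 = 3.2222
Step 3: VO2max = 15.3 * 3.2222 = 49.3 mL/kg/min

49.3 mL/kg/min


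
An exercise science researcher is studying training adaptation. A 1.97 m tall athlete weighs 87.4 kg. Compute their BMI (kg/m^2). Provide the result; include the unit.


height^2 = 3.8809 m^2
BMI = 87.4 / 3.8809 = 22.52 kg/m^2

22.52 kg/m^2


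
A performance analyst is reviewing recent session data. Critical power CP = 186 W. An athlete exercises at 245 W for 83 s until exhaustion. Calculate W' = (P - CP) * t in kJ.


P - CP = 245 - 186 = 59 W
W' = 59 * 83 = 4897 J
= 4897 / 1000 = 4.897 kJ

4.897 kJ


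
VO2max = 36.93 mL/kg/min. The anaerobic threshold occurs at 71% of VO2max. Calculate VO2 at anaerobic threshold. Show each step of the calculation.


AT fraction = 71 / 100 = 0.71
AT VO2 = 36.93 * 0.71
= 26.22 mL/kg/min

26.22 mL/kg/min


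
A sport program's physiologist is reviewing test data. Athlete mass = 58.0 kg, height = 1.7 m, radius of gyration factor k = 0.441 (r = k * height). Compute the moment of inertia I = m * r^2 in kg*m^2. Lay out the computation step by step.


r = k * height = 0.441 * 1.7 = 0.7497 m
r^2 = 0.7497^2 = 0.56205
I = 58.0 * 0.56205 = 32.599 kg*m^2

32.599 kg*m^2


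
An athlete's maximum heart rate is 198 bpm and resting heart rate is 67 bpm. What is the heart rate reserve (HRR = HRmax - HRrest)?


HRR = HRmax - HRrest
= 198 - 67
= 131 bpm

131 bpm


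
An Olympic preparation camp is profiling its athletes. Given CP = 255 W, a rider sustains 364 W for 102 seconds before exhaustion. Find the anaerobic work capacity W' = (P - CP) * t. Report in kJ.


Excess power = 364 - 255 = 109 W
Work above CP = 109 * 102 = 11118 J
W' = 11.118 kJ

11.118 kJ


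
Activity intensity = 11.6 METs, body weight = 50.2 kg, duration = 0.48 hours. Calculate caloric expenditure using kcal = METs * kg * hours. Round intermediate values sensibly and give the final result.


kcal = 11.6 * 50.2 * 0.48
= 582.32 * 0.48
= 279.51 kcal

279.51 kcal


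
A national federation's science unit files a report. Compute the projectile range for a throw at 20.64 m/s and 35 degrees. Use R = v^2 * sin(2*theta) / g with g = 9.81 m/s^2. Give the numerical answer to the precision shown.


Two times the angle = 70 degrees
sin(70) = 0.939693
R = 426.0096 * 0.939693 / 9.81 = 40.807 m

40.807 m


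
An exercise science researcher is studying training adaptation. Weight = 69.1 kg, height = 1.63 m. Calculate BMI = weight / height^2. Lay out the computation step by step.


height^2 = 1.63^2 = 2.6569
BMI = 69.1 / 2.6569 = 26.01 kg/m^2

26.01 kg/m^2


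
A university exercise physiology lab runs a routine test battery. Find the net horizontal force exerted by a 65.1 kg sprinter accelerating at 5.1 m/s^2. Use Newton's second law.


Newton's second law: F = m * a
F = 65.1 * 5.1 = 332.01 N

332.01 N


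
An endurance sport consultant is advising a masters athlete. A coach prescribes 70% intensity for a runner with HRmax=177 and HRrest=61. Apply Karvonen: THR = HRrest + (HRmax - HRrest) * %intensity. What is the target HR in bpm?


Heart rate reserve = 177 - 61 = 116
Intensity fraction = 70 / 100 = 0.7
THR = 61 + 116 * 0.7 = 142.2 bpm

142.2 bpm


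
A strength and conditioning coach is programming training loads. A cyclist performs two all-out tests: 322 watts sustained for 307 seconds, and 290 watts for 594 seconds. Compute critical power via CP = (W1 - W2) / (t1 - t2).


W1 = P1 * t1 = 322 * 307 = 98854 J
W2 = P2 * t2 = 290 * 594 = 172260 J
CP = (98854 - 172260) / (307 - 594)
= 255.77 W

255.77 W


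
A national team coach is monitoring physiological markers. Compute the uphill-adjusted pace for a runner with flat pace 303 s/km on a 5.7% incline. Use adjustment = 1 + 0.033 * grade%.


Adjustment factor = 1 + 0.033 * 5.7 = 1.1881
Grade-adjusted pace = 303 * 1.1881 = 359.99 s/km

359.99 s/km


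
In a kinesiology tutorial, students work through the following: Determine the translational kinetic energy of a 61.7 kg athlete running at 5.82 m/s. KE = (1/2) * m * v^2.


KE = 0.5 * m * v^2
= 0.5 * 61.7 * 5.82^2
= 0.5 * 61.7 * 33.8724
= 1044.96 J

1044.96 J


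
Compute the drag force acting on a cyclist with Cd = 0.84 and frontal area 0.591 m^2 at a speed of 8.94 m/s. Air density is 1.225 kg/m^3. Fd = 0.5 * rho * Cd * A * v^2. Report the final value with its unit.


Step 1: v^2 = 79.9236
Step 2: Fd = 0.5 * 1.225 * 0.84 * 0.591 * 79.9236
= 24.302 N

24.302 N


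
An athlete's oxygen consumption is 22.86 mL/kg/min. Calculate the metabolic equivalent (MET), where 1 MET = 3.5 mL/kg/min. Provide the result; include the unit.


MET = VO2 / 3.5
= 22.86 / 3.5
= 6.53 METs

6.53 METs


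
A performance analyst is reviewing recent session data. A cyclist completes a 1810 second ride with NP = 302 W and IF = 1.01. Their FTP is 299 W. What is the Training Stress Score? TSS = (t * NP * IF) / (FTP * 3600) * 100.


t * NP * IF = 1810 * 302 * 1.01 = 552086.2
FTP * 3600 = 1076400
TSS = (552086.2 / 1076400) * 100 = 51.29

51.29 TSS


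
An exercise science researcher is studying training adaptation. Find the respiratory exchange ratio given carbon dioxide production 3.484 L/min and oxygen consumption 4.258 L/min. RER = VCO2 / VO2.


VCO2 = 3.484 L/min
VO2 = 4.258 L/min
RER = 3.484 / 4.258 = 0.8182

0.8182


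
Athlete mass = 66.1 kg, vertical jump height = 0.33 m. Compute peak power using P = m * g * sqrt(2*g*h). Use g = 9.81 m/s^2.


sqrt(2 * 9.81 * 0.33) = sqrt(6.4746) = 2.544524 m/s
P = 66.1 * 9.81 * 2.544524
= 1649.97 W

1649.97 W


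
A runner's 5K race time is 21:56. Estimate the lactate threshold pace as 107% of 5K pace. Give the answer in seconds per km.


Total race time = 21*60 + 56 = 1316 seconds
5K pace = 1316 / 5 = 263.2 sec/km
LT pace = 263.2 * 1.07 = 281.62 sec/km

281.62 s/km


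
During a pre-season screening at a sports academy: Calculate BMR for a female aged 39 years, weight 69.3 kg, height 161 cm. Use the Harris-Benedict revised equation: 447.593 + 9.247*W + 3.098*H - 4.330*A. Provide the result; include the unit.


Substituting values:
W term = 9.247 * 69.3 = 640.8171
H term = 3.098 * 161 = 498.778
A term = 4.330 * 39 = 168.87
BMR = 1418.32 kcal/day

1418.32 kcal/day


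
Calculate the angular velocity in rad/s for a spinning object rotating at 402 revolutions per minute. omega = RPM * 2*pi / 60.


omega = RPM * 2*pi / 60
= 402 * 6.28318531 / 60
= 42.097 rad/s

42.097 rad/s


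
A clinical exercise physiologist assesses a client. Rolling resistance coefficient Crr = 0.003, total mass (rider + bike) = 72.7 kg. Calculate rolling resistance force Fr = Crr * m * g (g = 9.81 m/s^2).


Fr = Crr * m * g
= 0.003 * 72.7 * 9.81
= 2.14 N

2.14 N


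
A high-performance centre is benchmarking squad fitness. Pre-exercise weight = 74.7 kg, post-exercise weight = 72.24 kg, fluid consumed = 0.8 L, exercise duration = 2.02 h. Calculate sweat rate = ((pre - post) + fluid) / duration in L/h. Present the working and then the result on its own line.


Weight loss = 74.7 - 72.24 = 2.46 kg (approx L)
Total sweat = 2.46 + 0.8 = 3.26 L
Sweat rate = 3.26 / 2.02 = 1.614 L/h

1.614 L/h


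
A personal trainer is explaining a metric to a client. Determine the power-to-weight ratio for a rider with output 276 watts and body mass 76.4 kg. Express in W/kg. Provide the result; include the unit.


P/W = 276 / 76.4 = 3.613 W/kg

3.613 W/kg
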